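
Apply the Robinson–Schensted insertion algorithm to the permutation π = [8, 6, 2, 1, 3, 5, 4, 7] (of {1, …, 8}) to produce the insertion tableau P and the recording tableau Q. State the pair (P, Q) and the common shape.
P = [1, 3, 4, 7] / [2, 5] / [6] / [8];  Q = [1, 5, 6, 8] / [2, 7] / [3] / [4];  common shape = (4, 2, 1, 1)

Row-insert the values π_1, π_2, … into P one at a time, bumping the leftmost entry strictly greater than the inserted value down to the next row. The recording tableau Q records, in position (i, j), the step at which that cell was added to P.
  Insert 8 (step 1): P = [8];  Q = [1]
  Insert 6 (step 2): P = [6] / [8];  Q = [1] / [2]
  Insert 2 (step 3): P = [2] / [6] / [8];  Q = [1] / [2] / [3]
  Insert 1 (step 4): P = [1] / [2] / [6] / [8];  Q = [1] / [2] / [3] / [4]
  Insert 3 (step 5): P = [1, 3] / [2] / [6] / [8];  Q = [1, 5] / [2] / [3] / [4]
  Insert 5 (step 6): P = [1, 3, 5] / [2] / [6] / [8];  Q = [1, 5, 6] / [2] / [3] / [4]
  Insert 4 (step 7): P = [1, 3, 4] / [2, 5] / [6] / [8];  Q = [1, 5, 6] / [2, 7] / [3] / [4]
  Insert 7 (step 8): P = [1, 3, 4, 7] / [2, 5] / [6] / [8];  Q = [1, 5, 6, 8] / [2, 7] / [3] / [4]
Final shape: (4, 2, 1, 1).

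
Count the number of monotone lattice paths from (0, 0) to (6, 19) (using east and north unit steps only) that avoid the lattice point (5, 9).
Number of paths = 155078

Total paths from (0, 0) to (6, 19): C(25, 6) = 177100. Paths through (5, 9): (paths (0, 0) → (5, 9)) × (paths (5, 9) → (6, 19)) = C(14, 5) · C(11, 1) = 2002 · 11 = 22022. Avoidance count = 177100 − 22022 = 155078.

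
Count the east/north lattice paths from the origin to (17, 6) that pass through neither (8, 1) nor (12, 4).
Number of paths = 51324

Inclusion–exclusion. Total paths: C(23, 17) = 100947. Through P₁: C(9, 8)·C(14, 9) = 18018. Through P₂: C(16, 12)·C(7, 5) = 38220. Since P₁ is strictly southwest of P₂, a monotone path through both must visit P₁ then P₂; paths through both = C(9, 8)·C(7, 4)·C(7, 5) = 6615. Avoid both = 100947 − 18018 − 38220 + 6615 = 51324.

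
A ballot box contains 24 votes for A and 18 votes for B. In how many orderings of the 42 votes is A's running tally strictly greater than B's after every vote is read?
Strict-lead orderings = 50528160150

Total orderings of the 42 votes with 24 for A: C(42, 24) = 353697121050. By the Bertrand ballot formula (Cycle Lemma / reflection principle), the number of orderings in which A is strictly ahead of B throughout is (p − q)/(p + q) · C(p + q, p) = (24 − 18)/(24 + 18) · 353697121050 = 50528160150.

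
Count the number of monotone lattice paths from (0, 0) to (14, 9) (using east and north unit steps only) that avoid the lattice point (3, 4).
Number of paths = 664310

Total paths from (0, 0) to (14, 9): C(23, 14) = 817190. Paths through (3, 4): (paths (0, 0) → (3, 4)) × (paths (3, 4) → (14, 9)) = C(7, 3) · C(16, 11) = 35 · 4368 = 152880. Avoidance count = 817190 − 152880 = 664310.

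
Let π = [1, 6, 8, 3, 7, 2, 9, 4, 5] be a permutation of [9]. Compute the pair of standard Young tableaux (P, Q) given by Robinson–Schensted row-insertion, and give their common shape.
P = [1, 2, 4, 5] / [3, 7, 9] / [6, 8];  Q = [1, 2, 3, 7] / [4, 5, 9] / [6, 8];  common shape = (4, 3, 2)

Row-insert the values π_1, π_2, … into P one at a time, bumping the leftmost entry strictly greater than the inserted value down to the next row. The recording tableau Q records, in position (i, j), the step at which that cell was added to P.
  Insert 1 (step 1): P = [1];  Q = [1]
  Insert 6 (step 2): P = [1, 6];  Q = [1, 2]
  Insert 8 (step 3): P = [1, 6, 8];  Q = [1, 2, 3]
  Insert 3 (step 4): P = [1, 3, 8] / [6];  Q = [1, 2, 3] / [4]
  Insert 7 (step 5): P = [1, 3, 7] / [6, 8];  Q = [1, 2, 3] / [4, 5]
  Insert 2 (step 6): P = [1, 2, 7] / [3, 8] / [6];  Q = [1, 2, 3] / [4, 5] / [6]
  Insert 9 (step 7): P = [1, 2, 7, 9] / [3, 8] / [6];  Q = [1, 2, 3, 7] / [4, 5] / [6]
  Insert 4 (step 8): P = [1, 2, 4, 9] / [3, 7] / [6, 8];  Q = [1, 2, 3, 7] / [4, 5] / [6, 8]
  Insert 5 (step 9): P = [1, 2, 4, 5] / [3, 7, 9] / [6, 8];  Q = [1, 2, 3, 7] / [4, 5, 9] / [6, 8]
Final shape: (4, 3, 2).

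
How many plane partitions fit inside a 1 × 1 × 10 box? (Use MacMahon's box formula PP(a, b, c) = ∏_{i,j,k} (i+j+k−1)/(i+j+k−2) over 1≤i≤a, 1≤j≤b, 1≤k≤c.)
PP(1, 1, 10) = 11

Evaluate the triple product over i = 1..1, j = 1..1, k = 1..10. The factors are (2/1) · (3/2) · (4/3) · (5/4) · (6/5) · (7/6) · (8/7) · (9/8) · … (10 factors total). The numerators and denominators telescope so the product is an integer; carrying out the multiplication exactly gives PP(1, 1, 10) = 11.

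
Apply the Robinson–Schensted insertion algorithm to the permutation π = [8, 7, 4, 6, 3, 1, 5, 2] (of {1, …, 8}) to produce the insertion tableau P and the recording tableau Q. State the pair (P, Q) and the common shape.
P = [1, 2] / [3, 5] / [4, 6] / [7] / [8];  Q = [1, 4] / [2, 7] / [3, 8] / [5] / [6];  common shape = (2, 2, 2, 1, 1)

Row-insert the values π_1, π_2, … into P one at a time, bumping the leftmost entry strictly greater than the inserted value down to the next row. The recording tableau Q records, in position (i, j), the step at which that cell was added to P.
  Insert 8 (step 1): P = [8];  Q = [1]
  Insert 7 (step 2): P = [7] / [8];  Q = [1] / [2]
  Insert 4 (step 3): P = [4] / [7] / [8];  Q = [1] / [2] / [3]
  Insert 6 (step 4): P = [4, 6] / [7] / [8];  Q = [1, 4] / [2] / [3]
  Insert 3 (step 5): P = [3, 6] / [4] / [7] / [8];  Q = [1, 4] / [2] / [3] / [5]
  Insert 1 (step 6): P = [1, 6] / [3] / [4] / [7] / [8];  Q = [1, 4] / [2] / [3] / [5] / [6]
  Insert 5 (step 7): P = [1, 5] / [3, 6] / [4] / [7] / [8];  Q = [1, 4] / [2, 7] / [3] / [5] / [6]
  Insert 2 (step 8): P = [1, 2] / [3, 5] / [4, 6] / [7] / [8];  Q = [1, 4] / [2, 7] / [3, 8] / [5] / [6]
Final shape: (2, 2, 2, 1, 1).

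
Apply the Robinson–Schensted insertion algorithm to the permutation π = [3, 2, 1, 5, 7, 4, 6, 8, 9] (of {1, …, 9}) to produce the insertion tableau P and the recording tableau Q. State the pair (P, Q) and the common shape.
P = [1, 4, 6, 8, 9] / [2, 5, 7] / [3];  Q = [1, 4, 5, 8, 9] / [2, 6, 7] / [3];  common shape = (5, 3, 1)

Row-insert the values π_1, π_2, … into P one at a time, bumping the leftmost entry strictly greater than the inserted value down to the next row. The recording tableau Q records, in position (i, j), the step at which that cell was added to P.
  Insert 3 (step 1): P = [3];  Q = [1]
  Insert 2 (step 2): P = [2] / [3];  Q = [1] / [2]
  Insert 1 (step 3): P = [1] / [2] / [3];  Q = [1] / [2] / [3]
  Insert 5 (step 4): P = [1, 5] / [2] / [3];  Q = [1, 4] / [2] / [3]
  Insert 7 (step 5): P = [1, 5, 7] / [2] / [3];  Q = [1, 4, 5] / [2] / [3]
  Insert 4 (step 6): P = [1, 4, 7] / [2, 5] / [3];  Q = [1, 4, 5] / [2, 6] / [3]
  Insert 6 (step 7): P = [1, 4, 6] / [2, 5, 7] / [3];  Q = [1, 4, 5] / [2, 6, 7] / [3]
  Insert 8 (step 8): P = [1, 4, 6, 8] / [2, 5, 7] / [3];  Q = [1, 4, 5, 8] / [2, 6, 7] / [3]
  Insert 9 (step 9): P = [1, 4, 6, 8, 9] / [2, 5, 7] / [3];  Q = [1, 4, 5, 8, 9] / [2, 6, 7] / [3]
Final shape: (5, 3, 1).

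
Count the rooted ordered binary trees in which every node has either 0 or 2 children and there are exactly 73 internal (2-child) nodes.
C_73 = 79463489365077377841208237632349268884500

These full binary trees are counted by the Catalan number C_n = (1/(n + 1)) · C(2n, n). For n = 73: C_73 = (1/74) · C(146, 73) = 5880298213015725960249409584793845897453000/74 = 79463489365077377841208237632349268884500.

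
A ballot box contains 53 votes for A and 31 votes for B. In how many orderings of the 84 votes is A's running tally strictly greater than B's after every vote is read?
Strict-lead orderings = 24693425298745625210976

Total orderings of the 84 votes with 53 for A: C(84, 53) = 94283987504301478078272. By the Bertrand ballot formula (Cycle Lemma / reflection principle), the number of orderings in which A is strictly ahead of B throughout is (p − q)/(p + q) · C(p + q, p) = (53 − 31)/(53 + 31) · 94283987504301478078272 = 24693425298745625210976.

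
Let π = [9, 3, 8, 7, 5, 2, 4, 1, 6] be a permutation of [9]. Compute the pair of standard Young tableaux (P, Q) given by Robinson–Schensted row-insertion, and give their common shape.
P = [1, 4, 6] / [2, 5] / [3] / [7] / [8] / [9];  Q = [1, 3, 9] / [2, 7] / [4] / [5] / [6] / [8];  common shape = (3, 2, 1, 1, 1, 1)

Row-insert the values π_1, π_2, … into P one at a time, bumping the leftmost entry strictly greater than the inserted value down to the next row. The recording tableau Q records, in position (i, j), the step at which that cell was added to P.
  Insert 9 (step 1): P = [9];  Q = [1]
  Insert 3 (step 2): P = [3] / [9];  Q = [1] / [2]
  Insert 8 (step 3): P = [3, 8] / [9];  Q = [1, 3] / [2]
  Insert 7 (step 4): P = [3, 7] / [8] / [9];  Q = [1, 3] / [2] / [4]
  Insert 5 (step 5): P = [3, 5] / [7] / [8] / [9];  Q = [1, 3] / [2] / [4] / [5]
  Insert 2 (step 6): P = [2, 5] / [3] / [7] / [8] / [9];  Q = [1, 3] / [2] / [4] / [5] / [6]
  Insert 4 (step 7): P = [2, 4] / [3, 5] / [7] / [8] / [9];  Q = [1, 3] / [2, 7] / [4] / [5] / [6]
  Insert 1 (step 8): P = [1, 4] / [2, 5] / [3] / [7] / [8] / [9];  Q = [1, 3] / [2, 7] / [4] / [5] / [6] / [8]
  Insert 6 (step 9): P = [1, 4, 6] / [2, 5] / [3] / [7] / [8] / [9];  Q = [1, 3, 9] / [2, 7] / [4] / [5] / [6] / [8]
Final shape: (3, 2, 1, 1, 1, 1).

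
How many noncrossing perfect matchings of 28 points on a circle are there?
C_14 = 2674440

These noncrossing handshakes are counted by the Catalan number C_n = (1/(n + 1)) · C(2n, n). For n = 14: C_14 = (1/15) · C(28, 14) = 40116600/15 = 2674440.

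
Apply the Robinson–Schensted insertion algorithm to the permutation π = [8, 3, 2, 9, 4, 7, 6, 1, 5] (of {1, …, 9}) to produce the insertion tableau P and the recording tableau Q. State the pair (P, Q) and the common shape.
P = [1, 4, 5] / [2, 6] / [3, 7] / [8, 9];  Q = [1, 4, 6] / [2, 5] / [3, 7] / [8, 9];  common shape = (3, 2, 2, 2)

Row-insert the values π_1, π_2, … into P one at a time, bumping the leftmost entry strictly greater than the inserted value down to the next row. The recording tableau Q records, in position (i, j), the step at which that cell was added to P.
  Insert 8 (step 1): P = [8];  Q = [1]
  Insert 3 (step 2): P = [3] / [8];  Q = [1] / [2]
  Insert 2 (step 3): P = [2] / [3] / [8];  Q = [1] / [2] / [3]
  Insert 9 (step 4): P = [2, 9] / [3] / [8];  Q = [1, 4] / [2] / [3]
  Insert 4 (step 5): P = [2, 4] / [3, 9] / [8];  Q = [1, 4] / [2, 5] / [3]
  Insert 7 (step 6): P = [2, 4, 7] / [3, 9] / [8];  Q = [1, 4, 6] / [2, 5] / [3]
  Insert 6 (step 7): P = [2, 4, 6] / [3, 7] / [8, 9];  Q = [1, 4, 6] / [2, 5] / [3, 7]
  Insert 1 (step 8): P = [1, 4, 6] / [2, 7] / [3, 9] / [8];  Q = [1, 4, 6] / [2, 5] / [3, 7] / [8]
  Insert 5 (step 9): P = [1, 4, 5] / [2, 6] / [3, 7] / [8, 9];  Q = [1, 4, 6] / [2, 5] / [3, 7] / [8, 9]
Final shape: (3, 2, 2, 2).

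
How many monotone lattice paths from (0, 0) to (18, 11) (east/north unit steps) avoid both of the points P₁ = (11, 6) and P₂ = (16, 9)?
Number of paths = 16695984

Inclusion–exclusion. Total paths: C(29, 18) = 34597290. Through P₁: C(17, 11)·C(12, 7) = 9801792. Through P₂: C(25, 16)·C(4, 2) = 12257850. Since P₁ is strictly southwest of P₂, a monotone path through both must visit P₁ then P₂; paths through both = C(17, 11)·C(8, 5)·C(4, 2) = 4158336. Avoid both = 34597290 − 9801792 − 12257850 + 4158336 = 16695984.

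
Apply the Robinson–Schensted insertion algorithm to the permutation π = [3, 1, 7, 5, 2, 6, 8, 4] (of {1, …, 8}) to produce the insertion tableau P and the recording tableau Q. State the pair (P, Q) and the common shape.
P = [1, 2, 4, 8] / [3, 5, 6] / [7];  Q = [1, 3, 6, 7] / [2, 4, 8] / [5];  common shape = (4, 3, 1)

Row-insert the values π_1, π_2, … into P one at a time, bumping the leftmost entry strictly greater than the inserted value down to the next row. The recording tableau Q records, in position (i, j), the step at which that cell was added to P.
  Insert 3 (step 1): P = [3];  Q = [1]
  Insert 1 (step 2): P = [1] / [3];  Q = [1] / [2]
  Insert 7 (step 3): P = [1, 7] / [3];  Q = [1, 3] / [2]
  Insert 5 (step 4): P = [1, 5] / [3, 7];  Q = [1, 3] / [2, 4]
  Insert 2 (step 5): P = [1, 2] / [3, 5] / [7];  Q = [1, 3] / [2, 4] / [5]
  Insert 6 (step 6): P = [1, 2, 6] / [3, 5] / [7];  Q = [1, 3, 6] / [2, 4] / [5]
  Insert 8 (step 7): P = [1, 2, 6, 8] / [3, 5] / [7];  Q = [1, 3, 6, 7] / [2, 4] / [5]
  Insert 4 (step 8): P = [1, 2, 4, 8] / [3, 5, 6] / [7];  Q = [1, 3, 6, 7] / [2, 4, 8] / [5]
Final shape: (4, 3, 1).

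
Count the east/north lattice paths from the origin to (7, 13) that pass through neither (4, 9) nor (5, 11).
Number of paths = 39157

Inclusion–exclusion. Total paths: C(20, 7) = 77520. Through P₁: C(13, 4)·C(7, 3) = 25025. Through P₂: C(16, 5)·C(4, 2) = 26208. Since P₁ is strictly southwest of P₂, a monotone path through both must visit P₁ then P₂; paths through both = C(13, 4)·C(3, 1)·C(4, 2) = 12870. Avoid both = 77520 − 25025 − 26208 + 12870 = 39157.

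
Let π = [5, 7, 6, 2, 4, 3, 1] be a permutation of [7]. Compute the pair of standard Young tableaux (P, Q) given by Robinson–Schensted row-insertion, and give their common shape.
P = [1, 3] / [2, 6] / [4] / [5] / [7];  Q = [1, 2] / [3, 5] / [4] / [6] / [7];  common shape = (2, 2, 1, 1, 1)

Row-insert the values π_1, π_2, … into P one at a time, bumping the leftmost entry strictly greater than the inserted value down to the next row. The recording tableau Q records, in position (i, j), the step at which that cell was added to P.
  Insert 5 (step 1): P = [5];  Q = [1]
  Insert 7 (step 2): P = [5, 7];  Q = [1, 2]
  Insert 6 (step 3): P = [5, 6] / [7];  Q = [1, 2] / [3]
  Insert 2 (step 4): P = [2, 6] / [5] / [7];  Q = [1, 2] / [3] / [4]
  Insert 4 (step 5): P = [2, 4] / [5, 6] / [7];  Q = [1, 2] / [3, 5] / [4]
  Insert 3 (step 6): P = [2, 3] / [4, 6] / [5] / [7];  Q = [1, 2] / [3, 5] / [4] / [6]
  Insert 1 (step 7): P = [1, 3] / [2, 6] / [4] / [5] / [7];  Q = [1, 2] / [3, 5] / [4] / [6] / [7]
Final shape: (2, 2, 1, 1, 1).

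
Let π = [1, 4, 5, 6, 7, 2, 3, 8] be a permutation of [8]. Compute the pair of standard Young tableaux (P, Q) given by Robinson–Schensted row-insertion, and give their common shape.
P = [1, 2, 3, 6, 7, 8] / [4, 5];  Q = [1, 2, 3, 4, 5, 8] / [6, 7];  common shape = (6, 2)

Row-insert the values π_1, π_2, … into P one at a time, bumping the leftmost entry strictly greater than the inserted value down to the next row. The recording tableau Q records, in position (i, j), the step at which that cell was added to P.
  Insert 1 (step 1): P = [1];  Q = [1]
  Insert 4 (step 2): P = [1, 4];  Q = [1, 2]
  Insert 5 (step 3): P = [1, 4, 5];  Q = [1, 2, 3]
  Insert 6 (step 4): P = [1, 4, 5, 6];  Q = [1, 2, 3, 4]
  Insert 7 (step 5): P = [1, 4, 5, 6, 7];  Q = [1, 2, 3, 4, 5]
  Insert 2 (step 6): P = [1, 2, 5, 6, 7] / [4];  Q = [1, 2, 3, 4, 5] / [6]
  Insert 3 (step 7): P = [1, 2, 3, 6, 7] / [4, 5];  Q = [1, 2, 3, 4, 5] / [6, 7]
  Insert 8 (step 8): P = [1, 2, 3, 6, 7, 8] / [4, 5];  Q = [1, 2, 3, 4, 5, 8] / [6, 7]
Final shape: (6, 2).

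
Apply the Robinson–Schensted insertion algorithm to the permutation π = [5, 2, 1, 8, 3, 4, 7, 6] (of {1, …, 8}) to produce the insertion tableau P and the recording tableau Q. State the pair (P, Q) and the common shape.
P = [1, 3, 4, 6] / [2, 7] / [5, 8];  Q = [1, 4, 6, 7] / [2, 5] / [3, 8];  common shape = (4, 2, 2)

Row-insert the values π_1, π_2, … into P one at a time, bumping the leftmost entry strictly greater than the inserted value down to the next row. The recording tableau Q records, in position (i, j), the step at which that cell was added to P.
  Insert 5 (step 1): P = [5];  Q = [1]
  Insert 2 (step 2): P = [2] / [5];  Q = [1] / [2]
  Insert 1 (step 3): P = [1] / [2] / [5];  Q = [1] / [2] / [3]
  Insert 8 (step 4): P = [1, 8] / [2] / [5];  Q = [1, 4] / [2] / [3]
  Insert 3 (step 5): P = [1, 3] / [2, 8] / [5];  Q = [1, 4] / [2, 5] / [3]
  Insert 4 (step 6): P = [1, 3, 4] / [2, 8] / [5];  Q = [1, 4, 6] / [2, 5] / [3]
  Insert 7 (step 7): P = [1, 3, 4, 7] / [2, 8] / [5];  Q = [1, 4, 6, 7] / [2, 5] / [3]
  Insert 6 (step 8): P = [1, 3, 4, 6] / [2, 7] / [5, 8];  Q = [1, 4, 6, 7] / [2, 5] / [3, 8]
Final shape: (4, 2, 2).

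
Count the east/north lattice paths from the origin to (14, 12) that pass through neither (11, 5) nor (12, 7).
Number of paths = 8350576

Inclusion–exclusion. Total paths: C(26, 14) = 9657700. Through P₁: C(16, 11)·C(10, 3) = 524160. Through P₂: C(19, 12)·C(7, 2) = 1058148. Since P₁ is strictly southwest of P₂, a monotone path through both must visit P₁ then P₂; paths through both = C(16, 11)·C(3, 1)·C(7, 2) = 275184. Avoid both = 9657700 − 524160 − 1058148 + 275184 = 8350576.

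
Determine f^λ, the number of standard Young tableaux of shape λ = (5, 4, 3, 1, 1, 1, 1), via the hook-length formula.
# SYT of shape (5, 4, 3, 1, 1, 1, 1) = 582400

Hook-length formula: f^λ = n! / Π hook(c), product over all cells c of the Young diagram. For λ = (5, 4, 3, 1, 1, 1, 1), n = 16 boxes. Hook lengths by row (left-to-right, top-to-bottom): [11, 6, 5, 3, 1]; [9, 4, 3, 1]; [7, 2, 1]; [4]; [3]; [2]; [1]. Product of hooks = 35925120. So f^λ = 16! / 35925120 = 20922789888000 / 35925120 = 582400.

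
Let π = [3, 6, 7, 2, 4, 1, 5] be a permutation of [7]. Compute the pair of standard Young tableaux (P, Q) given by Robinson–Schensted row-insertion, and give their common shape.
P = [1, 4, 5] / [2, 6, 7] / [3];  Q = [1, 2, 3] / [4, 5, 7] / [6];  common shape = (3, 3, 1)

Row-insert the values π_1, π_2, … into P one at a time, bumping the leftmost entry strictly greater than the inserted value down to the next row. The recording tableau Q records, in position (i, j), the step at which that cell was added to P.
  Insert 3 (step 1): P = [3];  Q = [1]
  Insert 6 (step 2): P = [3, 6];  Q = [1, 2]
  Insert 7 (step 3): P = [3, 6, 7];  Q = [1, 2, 3]
  Insert 2 (step 4): P = [2, 6, 7] / [3];  Q = [1, 2, 3] / [4]
  Insert 4 (step 5): P = [2, 4, 7] / [3, 6];  Q = [1, 2, 3] / [4, 5]
  Insert 1 (step 6): P = [1, 4, 7] / [2, 6] / [3];  Q = [1, 2, 3] / [4, 5] / [6]
  Insert 5 (step 7): P = [1, 4, 5] / [2, 6, 7] / [3];  Q = [1, 2, 3] / [4, 5, 7] / [6]
Final shape: (3, 3, 1).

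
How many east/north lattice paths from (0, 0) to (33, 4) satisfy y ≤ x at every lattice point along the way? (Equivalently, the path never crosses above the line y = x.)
Number of paths = 58275

By the reflection principle (André's argument), the number of monotone paths to (33, 4) with n ≤ m that never go above y = x is C(37, 33) − C(37, 34) = 66045 − 7770 = 58275.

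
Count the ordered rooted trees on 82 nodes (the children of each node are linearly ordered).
C_81 = 4462290049988320482463241297506133183499654740

These ordered rooted trees are counted by the Catalan number C_n = (1/(n + 1)) · C(2n, n). For n = 81: C_81 = (1/82) · C(162, 81) = 365907784099042279561985786395502921046971688680/82 = 4462290049988320482463241297506133183499654740.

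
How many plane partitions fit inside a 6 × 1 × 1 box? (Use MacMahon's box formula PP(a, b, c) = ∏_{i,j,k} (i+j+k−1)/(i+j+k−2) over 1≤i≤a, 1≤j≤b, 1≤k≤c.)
PP(6, 1, 1) = 7

Evaluate the triple product over i = 1..6, j = 1..1, k = 1..1. The factors are (2/1) · (3/2) · (4/3) · (5/4) · (6/5) · (7/6). The numerators and denominators telescope so the product is an integer; carrying out the multiplication exactly gives PP(6, 1, 1) = 7.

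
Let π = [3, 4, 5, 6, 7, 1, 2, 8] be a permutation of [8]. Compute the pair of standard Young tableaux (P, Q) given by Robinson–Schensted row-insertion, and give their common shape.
P = [1, 2, 5, 6, 7, 8] / [3, 4];  Q = [1, 2, 3, 4, 5, 8] / [6, 7];  common shape = (6, 2)

Row-insert the values π_1, π_2, … into P one at a time, bumping the leftmost entry strictly greater than the inserted value down to the next row. The recording tableau Q records, in position (i, j), the step at which that cell was added to P.
  Insert 3 (step 1): P = [3];  Q = [1]
  Insert 4 (step 2): P = [3, 4];  Q = [1, 2]
  Insert 5 (step 3): P = [3, 4, 5];  Q = [1, 2, 3]
  Insert 6 (step 4): P = [3, 4, 5, 6];  Q = [1, 2, 3, 4]
  Insert 7 (step 5): P = [3, 4, 5, 6, 7];  Q = [1, 2, 3, 4, 5]
  Insert 1 (step 6): P = [1, 4, 5, 6, 7] / [3];  Q = [1, 2, 3, 4, 5] / [6]
  Insert 2 (step 7): P = [1, 2, 5, 6, 7] / [3, 4];  Q = [1, 2, 3, 4, 5] / [6, 7]
  Insert 8 (step 8): P = [1, 2, 5, 6, 7, 8] / [3, 4];  Q = [1, 2, 3, 4, 5, 8] / [6, 7]
Final shape: (6, 2).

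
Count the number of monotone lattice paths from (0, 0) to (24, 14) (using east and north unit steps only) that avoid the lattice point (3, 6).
Number of paths = 9309013920

Total paths from (0, 0) to (24, 14): C(38, 24) = 9669554100. Paths through (3, 6): (paths (0, 0) → (3, 6)) × (paths (3, 6) → (24, 14)) = C(9, 3) · C(29, 21) = 84 · 4292145 = 360540180. Avoidance count = 9669554100 − 360540180 = 9309013920.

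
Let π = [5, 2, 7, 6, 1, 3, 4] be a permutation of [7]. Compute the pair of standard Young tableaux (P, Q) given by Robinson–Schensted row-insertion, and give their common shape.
P = [1, 3, 4] / [2, 6] / [5, 7];  Q = [1, 3, 7] / [2, 4] / [5, 6];  common shape = (3, 2, 2)

Row-insert the values π_1, π_2, … into P one at a time, bumping the leftmost entry strictly greater than the inserted value down to the next row. The recording tableau Q records, in position (i, j), the step at which that cell was added to P.
  Insert 5 (step 1): P = [5];  Q = [1]
  Insert 2 (step 2): P = [2] / [5];  Q = [1] / [2]
  Insert 7 (step 3): P = [2, 7] / [5];  Q = [1, 3] / [2]
  Insert 6 (step 4): P = [2, 6] / [5, 7];  Q = [1, 3] / [2, 4]
  Insert 1 (step 5): P = [1, 6] / [2, 7] / [5];  Q = [1, 3] / [2, 4] / [5]
  Insert 3 (step 6): P = [1, 3] / [2, 6] / [5, 7];  Q = [1, 3] / [2, 4] / [5, 6]
  Insert 4 (step 7): P = [1, 3, 4] / [2, 6] / [5, 7];  Q = [1, 3, 7] / [2, 4] / [5, 6]
Final shape: (3, 2, 2).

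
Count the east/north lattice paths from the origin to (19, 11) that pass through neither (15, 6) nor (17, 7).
Number of paths = 45040356

Inclusion–exclusion. Total paths: C(30, 19) = 54627300. Through P₁: C(21, 15)·C(9, 4) = 6837264. Through P₂: C(24, 17)·C(6, 2) = 5191560. Since P₁ is strictly southwest of P₂, a monotone path through both must visit P₁ then P₂; paths through both = C(21, 15)·C(3, 2)·C(6, 2) = 2441880. Avoid both = 54627300 − 6837264 − 5191560 + 2441880 = 45040356.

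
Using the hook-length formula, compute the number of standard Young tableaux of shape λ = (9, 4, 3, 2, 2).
# SYT of shape (9, 4, 3, 2, 2) = 68217600

Hook-length formula: f^λ = n! / Π hook(c), product over all cells c of the Young diagram. For λ = (9, 4, 3, 2, 2), n = 20 boxes. Hook lengths by row (left-to-right, top-to-bottom): [13, 12, 9, 7, 5, 4, 3, 2, 1]; [7, 6, 3, 1]; [5, 4, 1]; [3, 2]; [2, 1]. Product of hooks = 35663846400. So f^λ = 20! / 35663846400 = 2432902008176640000 / 35663846400 = 68217600.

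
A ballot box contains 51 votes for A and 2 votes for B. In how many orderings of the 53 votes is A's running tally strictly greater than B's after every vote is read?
Strict-lead orderings = 1274

Total orderings of the 53 votes with 51 for A: C(53, 51) = 1378. By the Bertrand ballot formula (Cycle Lemma / reflection principle), the number of orderings in which A is strictly ahead of B throughout is (p − q)/(p + q) · C(p + q, p) = (51 − 2)/(51 + 2) · 1378 = 1274.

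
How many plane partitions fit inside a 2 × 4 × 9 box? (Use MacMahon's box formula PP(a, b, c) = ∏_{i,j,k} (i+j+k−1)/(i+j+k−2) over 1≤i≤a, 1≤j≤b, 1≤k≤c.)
PP(2, 4, 9) = 143143

Evaluate the triple product over i = 1..2, j = 1..4, k = 1..9. The factors are (2/1) · (3/2) · (4/3) · (5/4) · (6/5) · (7/6) · (8/7) · (9/8) · … (72 factors total). The numerators and denominators telescope so the product is an integer; carrying out the multiplication exactly gives PP(2, 4, 9) = 143143.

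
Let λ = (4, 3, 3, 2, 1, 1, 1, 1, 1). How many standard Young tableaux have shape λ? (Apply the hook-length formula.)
# SYT of shape (4, 3, 3, 2, 1, 1, 1, 1, 1) = 680680

Hook-length formula: f^λ = n! / Π hook(c), product over all cells c of the Young diagram. For λ = (4, 3, 3, 2, 1, 1, 1, 1, 1), n = 17 boxes. Hook lengths by row (left-to-right, top-to-bottom): [12, 6, 4, 1]; [10, 4, 2]; [9, 3, 1]; [7, 1]; [5]; [4]; [3]; [2]; [1]. Product of hooks = 522547200. So f^λ = 17! / 522547200 = 355687428096000 / 522547200 = 680680.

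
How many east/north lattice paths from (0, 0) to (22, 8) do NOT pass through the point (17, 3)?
Number of paths = 5565645

Total paths from (0, 0) to (22, 8): C(30, 22) = 5852925. Paths through (17, 3): (paths (0, 0) → (17, 3)) × (paths (17, 3) → (22, 8)) = C(20, 17) · C(10, 5) = 1140 · 252 = 287280. Avoidance count = 5852925 − 287280 = 5565645.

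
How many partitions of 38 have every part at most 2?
p(38, parts ≤ 2) = 20

Use the recurrence p(n, m) = p(n, m−1) + p(n−m, m): either the largest part is < m (count p(n, m−1)) or the largest part is exactly m (remove one copy of m, count p(n−m, m)). With p(0, ·) = 1 this gives p(38, parts ≤ 2) = 20. (By conjugating Young diagrams, this also counts partitions of 38 into at most 2 parts.)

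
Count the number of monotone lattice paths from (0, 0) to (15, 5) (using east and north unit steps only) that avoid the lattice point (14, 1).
Number of paths = 15429

Total paths from (0, 0) to (15, 5): C(20, 15) = 15504. Paths through (14, 1): (paths (0, 0) → (14, 1)) × (paths (14, 1) → (15, 5)) = C(15, 14) · C(5, 1) = 15 · 5 = 75. Avoidance count = 15504 − 75 = 15429.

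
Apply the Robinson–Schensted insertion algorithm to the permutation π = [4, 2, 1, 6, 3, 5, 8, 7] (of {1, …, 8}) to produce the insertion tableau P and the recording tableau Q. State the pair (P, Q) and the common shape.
P = [1, 3, 5, 7] / [2, 6, 8] / [4];  Q = [1, 4, 6, 7] / [2, 5, 8] / [3];  common shape = (4, 3, 1)

Row-insert the values π_1, π_2, … into P one at a time, bumping the leftmost entry strictly greater than the inserted value down to the next row. The recording tableau Q records, in position (i, j), the step at which that cell was added to P.
  Insert 4 (step 1): P = [4];  Q = [1]
  Insert 2 (step 2): P = [2] / [4];  Q = [1] / [2]
  Insert 1 (step 3): P = [1] / [2] / [4];  Q = [1] / [2] / [3]
  Insert 6 (step 4): P = [1, 6] / [2] / [4];  Q = [1, 4] / [2] / [3]
  Insert 3 (step 5): P = [1, 3] / [2, 6] / [4];  Q = [1, 4] / [2, 5] / [3]
  Insert 5 (step 6): P = [1, 3, 5] / [2, 6] / [4];  Q = [1, 4, 6] / [2, 5] / [3]
  Insert 8 (step 7): P = [1, 3, 5, 8] / [2, 6] / [4];  Q = [1, 4, 6, 7] / [2, 5] / [3]
  Insert 7 (step 8): P = [1, 3, 5, 7] / [2, 6, 8] / [4];  Q = [1, 4, 6, 7] / [2, 5, 8] / [3]
Final shape: (4, 3, 1).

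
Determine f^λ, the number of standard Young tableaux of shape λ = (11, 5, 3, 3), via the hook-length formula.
# SYT of shape (11, 5, 3, 3) = 164148600

Hook-length formula: f^λ = n! / Π hook(c), product over all cells c of the Young diagram. For λ = (11, 5, 3, 3), n = 22 boxes. Hook lengths by row (left-to-right, top-to-bottom): [14, 13, 12, 9, 8, 6, 5, 4, 3, 2, 1]; [7, 6, 5, 2, 1]; [4, 3, 2]; [3, 2, 1]. Product of hooks = 6847458508800. So f^λ = 22! / 6847458508800 = 1124000727777607680000 / 6847458508800 = 164148600.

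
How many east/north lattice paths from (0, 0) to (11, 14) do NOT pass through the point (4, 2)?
Number of paths = 3701580

Total paths from (0, 0) to (11, 14): C(25, 11) = 4457400. Paths through (4, 2): (paths (0, 0) → (4, 2)) × (paths (4, 2) → (11, 14)) = C(6, 4) · C(19, 7) = 15 · 50388 = 755820. Avoidance count = 4457400 − 755820 = 3701580.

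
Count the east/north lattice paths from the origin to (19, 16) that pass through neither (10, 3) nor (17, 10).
Number of paths = 3708934306

Inclusion–exclusion. Total paths: C(35, 19) = 4059928950. Through P₁: C(13, 10)·C(22, 9) = 142262120. Through P₂: C(27, 17)·C(8, 2) = 236215980. Since P₁ is strictly southwest of P₂, a monotone path through both must visit P₁ then P₂; paths through both = C(13, 10)·C(14, 7)·C(8, 2) = 27483456. Avoid both = 4059928950 − 142262120 − 236215980 + 27483456 = 3708934306.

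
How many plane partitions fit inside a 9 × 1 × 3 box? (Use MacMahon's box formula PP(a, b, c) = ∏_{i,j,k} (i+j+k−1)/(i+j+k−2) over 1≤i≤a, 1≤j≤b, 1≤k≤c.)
PP(9, 1, 3) = 220

Evaluate the triple product over i = 1..9, j = 1..1, k = 1..3. The factors are (2/1) · (3/2) · (4/3) · (3/2) · (4/3) · (5/4) · (4/3) · (5/4) · … (27 factors total). The numerators and denominators telescope so the product is an integer; carrying out the multiplication exactly gives PP(9, 1, 3) = 220.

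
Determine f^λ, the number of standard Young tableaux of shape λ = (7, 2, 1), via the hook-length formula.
# SYT of shape (7, 2, 1) = 160

Hook-length formula: f^λ = n! / Π hook(c), product over all cells c of the Young diagram. For λ = (7, 2, 1), n = 10 boxes. Hook lengths by row (left-to-right, top-to-bottom): [9, 7, 5, 4, 3, 2, 1]; [3, 1]; [1]. Product of hooks = 22680. So f^λ = 10! / 22680 = 3628800 / 22680 = 160.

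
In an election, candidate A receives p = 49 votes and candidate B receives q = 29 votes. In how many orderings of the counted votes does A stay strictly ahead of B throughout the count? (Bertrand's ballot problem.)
Strict-lead orderings = 539886351925538794000

Total orderings of the 78 votes with 49 for A: C(78, 49) = 2105556772509601296600. By the Bertrand ballot formula (Cycle Lemma / reflection principle), the number of orderings in which A is strictly ahead of B throughout is (p − q)/(p + q) · C(p + q, p) = (49 − 29)/(49 + 29) · 2105556772509601296600 = 539886351925538794000.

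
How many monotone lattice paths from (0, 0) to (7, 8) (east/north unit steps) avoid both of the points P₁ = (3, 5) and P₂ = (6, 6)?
Number of paths = 2375

Inclusion–exclusion. Total paths: C(15, 7) = 6435. Through P₁: C(8, 3)·C(7, 4) = 1960. Through P₂: C(12, 6)·C(3, 1) = 2772. Since P₁ is strictly southwest of P₂, a monotone path through both must visit P₁ then P₂; paths through both = C(8, 3)·C(4, 3)·C(3, 1) = 672. Avoid both = 6435 − 1960 − 2772 + 672 = 2375.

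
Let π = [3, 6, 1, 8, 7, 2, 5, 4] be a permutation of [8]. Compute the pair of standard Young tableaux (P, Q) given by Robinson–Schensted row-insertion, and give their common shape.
P = [1, 2, 4] / [3, 5, 7] / [6] / [8];  Q = [1, 2, 4] / [3, 5, 7] / [6] / [8];  common shape = (3, 3, 1, 1)

Row-insert the values π_1, π_2, … into P one at a time, bumping the leftmost entry strictly greater than the inserted value down to the next row. The recording tableau Q records, in position (i, j), the step at which that cell was added to P.
  Insert 3 (step 1): P = [3];  Q = [1]
  Insert 6 (step 2): P = [3, 6];  Q = [1, 2]
  Insert 1 (step 3): P = [1, 6] / [3];  Q = [1, 2] / [3]
  Insert 8 (step 4): P = [1, 6, 8] / [3];  Q = [1, 2, 4] / [3]
  Insert 7 (step 5): P = [1, 6, 7] / [3, 8];  Q = [1, 2, 4] / [3, 5]
  Insert 2 (step 6): P = [1, 2, 7] / [3, 6] / [8];  Q = [1, 2, 4] / [3, 5] / [6]
  Insert 5 (step 7): P = [1, 2, 5] / [3, 6, 7] / [8];  Q = [1, 2, 4] / [3, 5, 7] / [6]
  Insert 4 (step 8): P = [1, 2, 4] / [3, 5, 7] / [6] / [8];  Q = [1, 2, 4] / [3, 5, 7] / [6] / [8]
Final shape: (3, 3, 1, 1).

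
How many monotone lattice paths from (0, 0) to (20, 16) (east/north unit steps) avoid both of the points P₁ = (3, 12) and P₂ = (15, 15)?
Number of paths = 6375685965

Inclusion–exclusion. Total paths: C(36, 20) = 7307872110. Through P₁: C(15, 3)·C(21, 17) = 2723175. Through P₂: C(30, 15)·C(6, 5) = 930705120. Since P₁ is strictly southwest of P₂, a monotone path through both must visit P₁ then P₂; paths through both = C(15, 3)·C(15, 12)·C(6, 5) = 1242150. Avoid both = 7307872110 − 2723175 − 930705120 + 1242150 = 6375685965.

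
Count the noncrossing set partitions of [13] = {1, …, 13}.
C_13 = 742900

These noncrossing partitions are counted by the Catalan number C_n = (1/(n + 1)) · C(2n, n). For n = 13: C_13 = (1/14) · C(26, 13) = 10400600/14 = 742900.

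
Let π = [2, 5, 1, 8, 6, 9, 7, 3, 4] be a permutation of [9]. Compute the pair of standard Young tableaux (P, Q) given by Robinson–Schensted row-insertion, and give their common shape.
P = [1, 3, 4, 7] / [2, 5, 6] / [8, 9];  Q = [1, 2, 4, 6] / [3, 5, 7] / [8, 9];  common shape = (4, 3, 2)

Row-insert the values π_1, π_2, … into P one at a time, bumping the leftmost entry strictly greater than the inserted value down to the next row. The recording tableau Q records, in position (i, j), the step at which that cell was added to P.
  Insert 2 (step 1): P = [2];  Q = [1]
  Insert 5 (step 2): P = [2, 5];  Q = [1, 2]
  Insert 1 (step 3): P = [1, 5] / [2];  Q = [1, 2] / [3]
  Insert 8 (step 4): P = [1, 5, 8] / [2];  Q = [1, 2, 4] / [3]
  Insert 6 (step 5): P = [1, 5, 6] / [2, 8];  Q = [1, 2, 4] / [3, 5]
  Insert 9 (step 6): P = [1, 5, 6, 9] / [2, 8];  Q = [1, 2, 4, 6] / [3, 5]
  Insert 7 (step 7): P = [1, 5, 6, 7] / [2, 8, 9];  Q = [1, 2, 4, 6] / [3, 5, 7]
  Insert 3 (step 8): P = [1, 3, 6, 7] / [2, 5, 9] / [8];  Q = [1, 2, 4, 6] / [3, 5, 7] / [8]
  Insert 4 (step 9): P = [1, 3, 4, 7] / [2, 5, 6] / [8, 9];  Q = [1, 2, 4, 6] / [3, 5, 7] / [8, 9]
Final shape: (4, 3, 2).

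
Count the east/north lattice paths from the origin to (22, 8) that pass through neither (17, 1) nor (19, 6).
Number of paths = 4071449

Inclusion–exclusion. Total paths: C(30, 22) = 5852925. Through P₁: C(18, 17)·C(12, 5) = 14256. Through P₂: C(25, 19)·C(5, 3) = 1771000. Since P₁ is strictly southwest of P₂, a monotone path through both must visit P₁ then P₂; paths through both = C(18, 17)·C(7, 2)·C(5, 3) = 3780. Avoid both = 5852925 − 14256 − 1771000 + 3780 = 4071449.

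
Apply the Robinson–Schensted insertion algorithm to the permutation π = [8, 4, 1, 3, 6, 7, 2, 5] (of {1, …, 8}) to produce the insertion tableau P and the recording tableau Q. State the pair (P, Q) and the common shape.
P = [1, 2, 5, 7] / [3, 6] / [4] / [8];  Q = [1, 4, 5, 6] / [2, 8] / [3] / [7];  common shape = (4, 2, 1, 1)

Row-insert the values π_1, π_2, … into P one at a time, bumping the leftmost entry strictly greater than the inserted value down to the next row. The recording tableau Q records, in position (i, j), the step at which that cell was added to P.
  Insert 8 (step 1): P = [8];  Q = [1]
  Insert 4 (step 2): P = [4] / [8];  Q = [1] / [2]
  Insert 1 (step 3): P = [1] / [4] / [8];  Q = [1] / [2] / [3]
  Insert 3 (step 4): P = [1, 3] / [4] / [8];  Q = [1, 4] / [2] / [3]
  Insert 6 (step 5): P = [1, 3, 6] / [4] / [8];  Q = [1, 4, 5] / [2] / [3]
  Insert 7 (step 6): P = [1, 3, 6, 7] / [4] / [8];  Q = [1, 4, 5, 6] / [2] / [3]
  Insert 2 (step 7): P = [1, 2, 6, 7] / [3] / [4] / [8];  Q = [1, 4, 5, 6] / [2] / [3] / [7]
  Insert 5 (step 8): P = [1, 2, 5, 7] / [3, 6] / [4] / [8];  Q = [1, 4, 5, 6] / [2, 8] / [3] / [7]
Final shape: (4, 2, 1, 1).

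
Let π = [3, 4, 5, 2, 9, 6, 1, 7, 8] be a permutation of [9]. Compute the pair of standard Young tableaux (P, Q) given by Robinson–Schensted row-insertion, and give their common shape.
P = [1, 4, 5, 6, 7, 8] / [2, 9] / [3];  Q = [1, 2, 3, 5, 8, 9] / [4, 6] / [7];  common shape = (6, 2, 1)

Row-insert the values π_1, π_2, … into P one at a time, bumping the leftmost entry strictly greater than the inserted value down to the next row. The recording tableau Q records, in position (i, j), the step at which that cell was added to P.
  Insert 3 (step 1): P = [3];  Q = [1]
  Insert 4 (step 2): P = [3, 4];  Q = [1, 2]
  Insert 5 (step 3): P = [3, 4, 5];  Q = [1, 2, 3]
  Insert 2 (step 4): P = [2, 4, 5] / [3];  Q = [1, 2, 3] / [4]
  Insert 9 (step 5): P = [2, 4, 5, 9] / [3];  Q = [1, 2, 3, 5] / [4]
  Insert 6 (step 6): P = [2, 4, 5, 6] / [3, 9];  Q = [1, 2, 3, 5] / [4, 6]
  Insert 1 (step 7): P = [1, 4, 5, 6] / [2, 9] / [3];  Q = [1, 2, 3, 5] / [4, 6] / [7]
  Insert 7 (step 8): P = [1, 4, 5, 6, 7] / [2, 9] / [3];  Q = [1, 2, 3, 5, 8] / [4, 6] / [7]
  Insert 8 (step 9): P = [1, 4, 5, 6, 7, 8] / [2, 9] / [3];  Q = [1, 2, 3, 5, 8, 9] / [4, 6] / [7]
Final shape: (6, 2, 1).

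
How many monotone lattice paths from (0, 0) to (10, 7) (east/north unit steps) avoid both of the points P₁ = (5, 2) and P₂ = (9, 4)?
Number of paths = 12556

Inclusion–exclusion. Total paths: C(17, 10) = 19448. Through P₁: C(7, 5)·C(10, 5) = 5292. Through P₂: C(13, 9)·C(4, 1) = 2860. Since P₁ is strictly southwest of P₂, a monotone path through both must visit P₁ then P₂; paths through both = C(7, 5)·C(6, 4)·C(4, 1) = 1260. Avoid both = 19448 − 5292 − 2860 + 1260 = 12556.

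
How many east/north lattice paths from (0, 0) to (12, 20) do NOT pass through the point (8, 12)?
Number of paths = 163437690

Total paths from (0, 0) to (12, 20): C(32, 12) = 225792840. Paths through (8, 12): (paths (0, 0) → (8, 12)) × (paths (8, 12) → (12, 20)) = C(20, 8) · C(12, 4) = 125970 · 495 = 62355150. Avoidance count = 225792840 − 62355150 = 163437690.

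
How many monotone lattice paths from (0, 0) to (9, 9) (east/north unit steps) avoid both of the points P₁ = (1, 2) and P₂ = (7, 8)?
Number of paths = 18326

Inclusion–exclusion. Total paths: C(18, 9) = 48620. Through P₁: C(3, 1)·C(15, 8) = 19305. Through P₂: C(15, 7)·C(3, 2) = 19305. Since P₁ is strictly southwest of P₂, a monotone path through both must visit P₁ then P₂; paths through both = C(3, 1)·C(12, 6)·C(3, 2) = 8316. Avoid both = 48620 − 19305 − 19305 + 8316 = 18326.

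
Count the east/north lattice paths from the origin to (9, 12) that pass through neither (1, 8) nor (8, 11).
Number of paths = 140471

Inclusion–exclusion. Total paths: C(21, 9) = 293930. Through P₁: C(9, 1)·C(12, 8) = 4455. Through P₂: C(19, 8)·C(2, 1) = 151164. Since P₁ is strictly southwest of P₂, a monotone path through both must visit P₁ then P₂; paths through both = C(9, 1)·C(10, 7)·C(2, 1) = 2160. Avoid both = 293930 − 4455 − 151164 + 2160 = 140471.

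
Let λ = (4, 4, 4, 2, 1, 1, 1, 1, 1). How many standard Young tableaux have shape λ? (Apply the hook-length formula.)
# SYT of shape (4, 4, 4, 2, 1, 1, 1, 1, 1) = 6348888

Hook-length formula: f^λ = n! / Π hook(c), product over all cells c of the Young diagram. For λ = (4, 4, 4, 2, 1, 1, 1, 1, 1), n = 19 boxes. Hook lengths by row (left-to-right, top-to-bottom): [12, 6, 4, 3]; [11, 5, 3, 2]; [10, 4, 2, 1]; [7, 1]; [5]; [4]; [3]; [2]; [1]. Product of hooks = 19160064000. So f^λ = 19! / 19160064000 = 121645100408832000 / 19160064000 = 6348888.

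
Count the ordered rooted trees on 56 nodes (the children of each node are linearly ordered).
C_55 = 1759414616608818870992479875972

These ordered rooted trees are counted by the Catalan number C_n = (1/(n + 1)) · C(2n, n). For n = 55: C_55 = (1/56) · C(110, 55) = 98527218530093856775578873054432/56 = 1759414616608818870992479875972.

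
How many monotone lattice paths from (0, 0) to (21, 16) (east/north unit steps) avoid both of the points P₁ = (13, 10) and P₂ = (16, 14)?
Number of paths = 7227156807

Inclusion–exclusion. Total paths: C(37, 21) = 12875774670. Through P₁: C(23, 13)·C(14, 8) = 3435630198. Through P₂: C(30, 16)·C(7, 5) = 3053876175. Since P₁ is strictly southwest of P₂, a monotone path through both must visit P₁ then P₂; paths through both = C(23, 13)·C(7, 3)·C(7, 5) = 840888510. Avoid both = 12875774670 − 3435630198 − 3053876175 + 840888510 = 7227156807.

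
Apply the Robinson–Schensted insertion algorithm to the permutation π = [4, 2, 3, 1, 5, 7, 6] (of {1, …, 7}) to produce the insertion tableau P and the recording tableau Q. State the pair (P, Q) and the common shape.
P = [1, 3, 5, 6] / [2, 7] / [4];  Q = [1, 3, 5, 6] / [2, 7] / [4];  common shape = (4, 2, 1)

Row-insert the values π_1, π_2, … into P one at a time, bumping the leftmost entry strictly greater than the inserted value down to the next row. The recording tableau Q records, in position (i, j), the step at which that cell was added to P.
  Insert 4 (step 1): P = [4];  Q = [1]
  Insert 2 (step 2): P = [2] / [4];  Q = [1] / [2]
  Insert 3 (step 3): P = [2, 3] / [4];  Q = [1, 3] / [2]
  Insert 1 (step 4): P = [1, 3] / [2] / [4];  Q = [1, 3] / [2] / [4]
  Insert 5 (step 5): P = [1, 3, 5] / [2] / [4];  Q = [1, 3, 5] / [2] / [4]
  Insert 7 (step 6): P = [1, 3, 5, 7] / [2] / [4];  Q = [1, 3, 5, 6] / [2] / [4]
  Insert 6 (step 7): P = [1, 3, 5, 6] / [2, 7] / [4];  Q = [1, 3, 5, 6] / [2, 7] / [4]
Final shape: (4, 2, 1).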